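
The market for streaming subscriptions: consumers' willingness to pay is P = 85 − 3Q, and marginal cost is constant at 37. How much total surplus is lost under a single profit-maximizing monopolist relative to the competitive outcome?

Under competition P = MC = 37, so Q = (85 − 37)/3 = 16.
A monopolist chooses Q where MR = MC. MR = 85 − 6Q; setting this equal to 37 gives Q = 8 and P = 61.
DWL is the triangle between Q = 8 and Q = 16: ½·(16 − 8)·(61 − 37) = 96.

DWL = 96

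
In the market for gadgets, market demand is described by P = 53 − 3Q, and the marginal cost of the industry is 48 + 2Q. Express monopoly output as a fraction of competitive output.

Monopoly sets MR = MC: 53 − 6Q = 48 + 2Q ⇒ Q = 0.625, P = 53 − 3·0.625 = 51.125.
Under competition P = MC: 53 − 3Q = 48 + 2Q ⇒ Q = 1, P = 50.
Ratio Q_m/Q_c = 0.625/1 = 0.625.

Q_m/Q_c = 0.625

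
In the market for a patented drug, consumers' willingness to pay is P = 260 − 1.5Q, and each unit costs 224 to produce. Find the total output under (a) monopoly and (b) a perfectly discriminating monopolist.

Monopoly: Q = 12; Perfect PD: Q = 24

Monopoly sets MR = MC: 260 − 3Q = 224 ⇒ Q = 12, P = 260 − 1.5·12 = 242.
A perfectly discriminating monopolist sells every unit with P(Q) ≥ MC(Q), so output equals the competitive quantity Q = 24. Each buyer pays their reservation price, so CS = 0 and the firm captures all surplus.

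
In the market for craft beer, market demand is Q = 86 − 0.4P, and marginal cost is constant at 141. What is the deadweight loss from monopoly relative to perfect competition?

DWL = 273.8

Inverting demand: P = 215 − 2.5Q.
Under competition P = MC = 141, so Q = (215 − 141)/2.5 = 29.6.
A monopolist chooses Q where MR = MC. MR = 215 − 5Q; setting this equal to 141 gives Q = 14.8 and P = 178.
DWL is the triangle between Q = 14.8 and Q = 29.6: ½·(29.6 − 14.8)·(178 − 141) = 273.8.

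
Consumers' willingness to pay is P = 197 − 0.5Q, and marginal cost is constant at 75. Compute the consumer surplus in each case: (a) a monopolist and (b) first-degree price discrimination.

Monopoly sets MR = MC: 197 − Q = 75 ⇒ Q = 122, P = 197 − 0.5·122 = 136.
CS = ½·(197 − 136)·122 = 3721.
With perfect price discrimination, output is the efficient level Q = 244 (where demand meets MC), but every buyer pays their willingness to pay: CS = 0 and PS = total surplus.
CS = 0.

Monopoly: CS = 3721; Perfect PD: CS = 0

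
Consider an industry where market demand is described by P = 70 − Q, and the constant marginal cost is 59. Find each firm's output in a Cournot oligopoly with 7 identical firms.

In a 7-firm Cournot equilibrium, symmetry and the first-order condition give q = (70 − 59)/(8) = 1.375. So Q = 9.625 and P = 60.375.

q_i = 1.375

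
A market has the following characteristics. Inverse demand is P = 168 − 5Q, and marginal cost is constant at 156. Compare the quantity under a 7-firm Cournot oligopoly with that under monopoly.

In a 7-firm Cournot equilibrium, symmetry and the first-order condition give q = (168 − 156)/(40) = 0.3. So Q = 2.1 and P = 157.5.
A monopolist chooses Q where MR = MC. MR = 168 − 10Q; setting this equal to 156 gives Q = 1.2 and P = 162.

Cournot: Q = 2.1; Monopoly: Q = 1.2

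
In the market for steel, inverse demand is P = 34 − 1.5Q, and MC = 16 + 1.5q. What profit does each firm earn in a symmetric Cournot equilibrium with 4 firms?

π_i = 9

With 4 symmetric Cournot firms, each firm's FOC gives 34 − 7.5q = 16 + 1.5q, so q = 2, Q = 4·2 = 8, and P = 22.
Each firm's profit = 22·2 − (16·2 + ½·1.5·2²) = 9.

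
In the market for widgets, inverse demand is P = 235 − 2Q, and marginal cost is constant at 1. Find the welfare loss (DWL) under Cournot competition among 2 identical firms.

Perfect competition: P = MC = 1, so 235 − 2Q = 1 and Q = 117.
Cournot with 2 identical firms: the symmetric best-response condition is 235 − 6q = 1. Each firm produces q = 39, total output Q = 78, price P = 79.
DWL is the triangle between Q = 78 and Q = 117: ½·(117 − 78)·(79 − 1) = 1521.

DWL = 1521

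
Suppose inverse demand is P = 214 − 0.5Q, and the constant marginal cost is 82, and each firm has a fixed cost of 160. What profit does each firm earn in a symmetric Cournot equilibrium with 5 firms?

In a 5-firm Cournot equilibrium, symmetry and the first-order condition give q = (214 − 82)/(3) = 44. So Q = 220 and P = 104.
Each firm's profit = (104 − 82)·44 − 160 = 808.

π_i = 808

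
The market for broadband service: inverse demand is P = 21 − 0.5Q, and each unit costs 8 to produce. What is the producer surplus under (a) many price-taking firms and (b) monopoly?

Under competition P = MC = 8, so Q = (21 − 8)/0.5 = 26.
PS = (8 − 8)·26 = 0.
A monopolist chooses Q where MR = MC. MR = 21 − Q; setting this equal to 8 gives Q = 13 and P = 14.5.
PS = (14.5 − 8)·13 = 84.5.

Competition: PS = 0; Monopoly: PS = 84.5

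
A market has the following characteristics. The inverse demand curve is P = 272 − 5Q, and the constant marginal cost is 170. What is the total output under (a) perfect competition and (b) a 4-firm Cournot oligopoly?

Competition: Q = 20.4; Cournot: Q = 16.32

Under competition P = MC = 170, so Q = (272 − 170)/5 = 20.4.
In a 4-firm Cournot equilibrium, symmetry and the first-order condition give q = (272 − 170)/(25) = 4.08. So Q = 16.32 and P = 190.4.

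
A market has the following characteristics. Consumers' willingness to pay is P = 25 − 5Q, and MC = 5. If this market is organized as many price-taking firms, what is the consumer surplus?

CS = 40

Under competition P = MC = 5, so Q = (25 − 5)/5 = 4.
CS = ½·(25 − 5)·4 = 40.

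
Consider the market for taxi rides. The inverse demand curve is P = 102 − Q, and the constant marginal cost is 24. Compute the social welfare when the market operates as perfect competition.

Competitive firms price at marginal cost: P = 24, giving Q = 78.
CS = ½·(102 − 24)·78 = 3042; PS = (24 − 24)·78 = 0; TS = 3042.

TS = 3042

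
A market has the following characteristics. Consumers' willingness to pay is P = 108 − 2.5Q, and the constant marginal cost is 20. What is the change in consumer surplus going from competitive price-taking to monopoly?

Perfect competition: P = MC = 20, so 108 − 2.5Q = 20 and Q = 35.2.
CS = ½·(108 − 20)·35.2 = 1548.8.
A monopolist chooses Q where MR = MC. MR = 108 − 5Q; setting this equal to 20 gives Q = 17.6 and P = 64.
CS = ½·(108 − 64)·17.6 = 387.2.
Change in consumer surplus: 387.2 − 1548.8 = −1161.6.

CS falls by 1161.6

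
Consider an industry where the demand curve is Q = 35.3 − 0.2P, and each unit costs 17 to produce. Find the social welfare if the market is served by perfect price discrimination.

Inverting demand: P = 176.5 − 5Q.
Under first-degree price discrimination the firm charges each unit its demand price and produces up to where P = MC, i.e. Q = 31.9. Consumer surplus is zero; producer surplus equals total surplus.
TS = 2544.025 (equal to competitive TS).

TS = 2544.025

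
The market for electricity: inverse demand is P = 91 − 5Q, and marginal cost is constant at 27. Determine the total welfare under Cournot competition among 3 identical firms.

TS = 384

With 3 symmetric Cournot firms, each firm's FOC gives 91 − 20q = 27, so q = 3.2, Q = 3·3.2 = 9.6, and P = 43.
CS = ½·(91 − 43)·9.6 = 230.4; PS = (43 − 27)·9.6 = 153.6; TS = 384.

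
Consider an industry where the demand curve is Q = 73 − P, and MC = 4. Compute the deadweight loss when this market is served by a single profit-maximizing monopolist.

Inverting demand: P = 73 − Q.
Under competition P = MC = 4, so Q = (73 − 4)/1 = 69.
A monopolist chooses Q where MR = MC. MR = 73 − 2Q; setting this equal to 4 gives Q = 34.5 and P = 38.5.
DWL is the triangle between Q = 34.5 and Q = 69: ½·(69 − 34.5)·(38.5 − 4) = 595.125.

DWL = 595.125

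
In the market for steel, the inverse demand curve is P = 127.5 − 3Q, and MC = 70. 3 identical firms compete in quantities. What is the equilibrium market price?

With 3 symmetric Cournot firms, each firm's FOC gives 127.5 − 12q = 70, so q = 115/24, Q = 3·115/24 = 14.375, and P = 84.375.

P = 84.375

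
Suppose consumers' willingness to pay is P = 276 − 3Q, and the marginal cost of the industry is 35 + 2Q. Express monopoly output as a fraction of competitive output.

A monopolist chooses Q where MR = MC. MR = 276 − 6Q; setting this equal to 35 + 2Q gives Q = 30.125 and P = 185.625.
Competitive equilibrium sets price equal to marginal cost: 276 − 3Q = 35 + 2Q, so Q = 48.2 and P = 131.4.
Ratio Q_m/Q_c = 30.125/48.2 = 0.625.

Q_m/Q_c = 0.625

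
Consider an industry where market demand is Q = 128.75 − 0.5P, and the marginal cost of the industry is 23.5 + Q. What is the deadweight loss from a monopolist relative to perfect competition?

DWL = 1460.16

Inverting demand: P = 257.5 − 2Q.
Competitive equilibrium sets price equal to marginal cost: 257.5 − 2Q = 23.5 + Q, so Q = 78 and P = 101.5.
The monopolist equates marginal revenue to marginal cost: 257.5 − 4Q = 23.5 + Q, so Q = 46.8. From demand, P = 163.9.
CS = ½·(257.5 − 101.5)·78 = 6084; PS = (101.5·78 − 23.5·78 − ½·1·78²) = 3042; TS = 9126.
CS = ½·(257.5 − 163.9)·46.8 = 2190.24; PS = (163.9·46.8 − 23.5·46.8 − ½·1·46.8²) = 5475.6; TS = 7665.84.
DWL = 9126 − 7665.84 = 1460.16.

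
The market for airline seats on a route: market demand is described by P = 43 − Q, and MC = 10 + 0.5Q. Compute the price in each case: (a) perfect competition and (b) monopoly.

Competition: P = 21; Monopoly: P = 29.8

Competitive equilibrium sets price equal to marginal cost: 43 − Q = 10 + 0.5Q, so Q = 22 and P = 21.
A monopolist chooses Q where MR = MC. MR = 43 − 2Q; setting this equal to 10 + 0.5Q gives Q = 13.2 and P = 29.8.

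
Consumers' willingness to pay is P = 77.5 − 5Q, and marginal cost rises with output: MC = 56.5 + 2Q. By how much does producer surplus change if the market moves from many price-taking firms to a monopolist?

Under competition P = MC: 77.5 − 5Q = 56.5 + 2Q ⇒ Q = 3, P = 62.5.
PS = P·Q − VC(Q) = 62.5·3 − (56.5·3 + ½·2·3²) = 9.
The monopolist equates marginal revenue to marginal cost: 77.5 − 10Q = 56.5 + 2Q, so Q = 1.75. From demand, P = 68.75.
PS = P·Q − VC(Q) = 68.75·1.75 − (56.5·1.75 + ½·2·1.75²) = 18.375.
Change in producer surplus: 18.375 − 9 = 9.375.

Producer surplus rises by 9.375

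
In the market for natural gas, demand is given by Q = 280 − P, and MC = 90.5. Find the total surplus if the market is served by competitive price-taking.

TS = 17955.125

Inverting demand: P = 280 − Q.
Competitive firms price at marginal cost: P = 90.5, giving Q = 189.5.
CS = ½·(280 − 90.5)·189.5 = 17955.125; PS = (90.5 − 90.5)·189.5 = 0; TS = 17955.125.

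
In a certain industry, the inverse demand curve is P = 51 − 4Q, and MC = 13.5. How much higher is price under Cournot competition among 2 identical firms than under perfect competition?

Competitive firms price at marginal cost: P = 13.5, giving Q = 9.375.
In a 2-firm Cournot equilibrium, symmetry and the first-order condition give q = (51 − 13.5)/(12) = 3.125. So Q = 6.25 and P = 26.
Change in price: 26 − 13.5 = 12.5.

Price rises by 12.5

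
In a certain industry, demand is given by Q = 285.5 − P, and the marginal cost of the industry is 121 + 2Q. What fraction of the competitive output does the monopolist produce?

Q_m/Q_c = 0.75

Inverting demand: P = 285.5 − Q.
Monopoly sets MR = MC: 285.5 − 2Q = 121 + 2Q ⇒ Q = 41.125, P = 285.5 − 41.125 = 244.375.
Competitive equilibrium sets price equal to marginal cost: 285.5 − Q = 121 + 2Q, so Q = 329/6 and P = 692/3.
Ratio Q_m/Q_c = 41.125/(329/6) = 0.75.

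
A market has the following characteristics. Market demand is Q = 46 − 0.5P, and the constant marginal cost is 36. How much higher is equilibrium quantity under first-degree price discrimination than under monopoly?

Inverting demand: P = 92 − 2Q.
Monopoly sets MR = MC: 92 − 4Q = 36 ⇒ Q = 14, P = 92 − 2·14 = 64.
Under first-degree price discrimination the firm charges each unit its demand price and produces up to where P = MC, i.e. Q = 28. Consumer surplus is zero; producer surplus equals total surplus.
Change in equilibrium quantity: 28 − 14 = 14.

Equilibrium quantity rises by 14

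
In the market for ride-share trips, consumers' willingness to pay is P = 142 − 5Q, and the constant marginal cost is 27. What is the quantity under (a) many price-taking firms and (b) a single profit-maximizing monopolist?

Competition: Q = 23; Monopoly: Q = 11.5

Under competition P = MC = 27, so Q = (142 − 27)/5 = 23.
Monopoly sets MR = MC: 142 − 10Q = 27 ⇒ Q = 11.5, P = 142 − 5·11.5 = 84.5.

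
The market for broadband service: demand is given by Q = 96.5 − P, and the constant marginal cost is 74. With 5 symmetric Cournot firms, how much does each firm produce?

Inverting demand: P = 96.5 − Q.
Cournot with 5 identical firms: the symmetric best-response condition is 96.5 − 6q = 74. Each firm produces q = 3.75, total output Q = 18.75, price P = 77.75.

q_i = 3.75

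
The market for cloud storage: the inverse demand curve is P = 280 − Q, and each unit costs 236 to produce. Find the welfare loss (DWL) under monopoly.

DWL = 242

Perfect competition: P = MC = 236, so 280 − Q = 236 and Q = 44.
The monopolist equates marginal revenue to marginal cost: 280 − 2Q = 236, so Q = 22. From demand, P = 258.
DWL is the triangle between Q = 22 and Q = 44: ½·(44 − 22)·(258 − 236) = 242.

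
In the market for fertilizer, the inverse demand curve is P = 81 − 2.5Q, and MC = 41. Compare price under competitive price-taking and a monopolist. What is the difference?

Price rises by 20

Competitive firms price at marginal cost: P = 41, giving Q = 16.
The monopolist equates marginal revenue to marginal cost: 81 − 5Q = 41, so Q = 8. From demand, P = 61.
Change in price: 61 − 41 = 20.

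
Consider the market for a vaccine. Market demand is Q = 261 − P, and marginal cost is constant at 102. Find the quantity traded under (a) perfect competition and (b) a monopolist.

Inverting demand: P = 261 − Q.
Under competition P = MC = 102, so Q = (261 − 102)/1 = 159.
A monopolist chooses Q where MR = MC. MR = 261 − 2Q; setting this equal to 102 gives Q = 79.5 and P = 181.5.

Competition: Q = 159; Monopoly: Q = 79.5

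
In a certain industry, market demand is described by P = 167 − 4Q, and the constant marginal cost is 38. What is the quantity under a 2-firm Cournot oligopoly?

Cournot with 2 identical firms: the symmetric best-response condition is 167 − 12q = 38. Each firm produces q = 10.75, total output Q = 21.5, price P = 81.

Q = 21.5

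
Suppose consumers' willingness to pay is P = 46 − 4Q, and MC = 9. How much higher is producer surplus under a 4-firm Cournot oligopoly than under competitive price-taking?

Perfect competition: P = MC = 9, so 46 − 4Q = 9 and Q = 9.25.
PS = (9 − 9)·9.25 = 0.
Cournot with 4 identical firms: the symmetric best-response condition is 46 − 20q = 9. Each firm produces q = 1.85, total output Q = 7.4, price P = 16.4.
PS = (16.4 − 9)·7.4 = 54.76.
Change in producer surplus: 54.76 − 0 = 54.76.

Producer surplus rises by 54.76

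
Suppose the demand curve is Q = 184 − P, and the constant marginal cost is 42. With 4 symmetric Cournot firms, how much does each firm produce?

Inverting demand: P = 184 − Q.
With 4 symmetric Cournot firms, each firm's FOC gives 184 − 5q = 42, so q = 28.4, Q = 4·28.4 = 113.6, and P = 70.4.

q_i = 28.4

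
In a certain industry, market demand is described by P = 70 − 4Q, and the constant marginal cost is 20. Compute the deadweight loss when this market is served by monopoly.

Under competition P = MC = 20, so Q = (70 − 20)/4 = 12.5.
The monopolist equates marginal revenue to marginal cost: 70 − 8Q = 20, so Q = 6.25. From demand, P = 45.
DWL is the triangle between Q = 6.25 and Q = 12.5: ½·(12.5 − 6.25)·(45 − 20) = 78.125.

DWL = 78.125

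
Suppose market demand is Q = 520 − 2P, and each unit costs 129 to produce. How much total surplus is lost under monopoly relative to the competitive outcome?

DWL = 4290.25

Inverting demand: P = 260 − 0.5Q.
Perfect competition: P = MC = 129, so 260 − 0.5Q = 129 and Q = 262.
The monopolist equates marginal revenue to marginal cost: 260 − Q = 129, so Q = 131. From demand, P = 194.5.
DWL is the triangle between Q = 131 and Q = 262: ½·(262 − 131)·(194.5 − 129) = 4290.25.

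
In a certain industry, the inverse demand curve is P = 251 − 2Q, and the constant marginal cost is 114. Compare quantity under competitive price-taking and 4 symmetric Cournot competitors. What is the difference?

Competitive firms price at marginal cost: P = 114, giving Q = 68.5.
In a 4-firm Cournot equilibrium, symmetry and the first-order condition give q = (251 − 114)/(10) = 13.7. So Q = 54.8 and P = 141.4.
Change in quantity: 54.8 − 68.5 = −13.7.

Quantity falls by 13.7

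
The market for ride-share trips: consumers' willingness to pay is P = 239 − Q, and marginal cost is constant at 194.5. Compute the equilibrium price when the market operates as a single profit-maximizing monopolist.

P = 216.75

Monopoly sets MR = MC: 239 − 2Q = 194.5 ⇒ Q = 22.25, P = 239 − 22.25 = 216.75.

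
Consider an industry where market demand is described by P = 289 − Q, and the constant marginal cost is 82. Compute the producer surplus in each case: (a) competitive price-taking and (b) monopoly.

Competition: PS = 0; Monopoly: PS = 10712.25

Under competition P = MC = 82, so Q = (289 − 82)/1 = 207.
PS = (82 − 82)·207 = 0.
A monopolist chooses Q where MR = MC. MR = 289 − 2Q; setting this equal to 82 gives Q = 103.5 and P = 185.5.
PS = (185.5 − 82)·103.5 = 10712.25.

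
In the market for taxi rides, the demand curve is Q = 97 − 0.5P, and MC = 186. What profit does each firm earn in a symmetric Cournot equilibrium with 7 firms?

π_i = 0.5

Inverting demand: P = 194 − 2Q.
With 7 symmetric Cournot firms, each firm's FOC gives 194 − 16q = 186, so q = 0.5, Q = 7·0.5 = 3.5, and P = 187.
Each firm's profit = (187 − 186)·0.5 = 0.5.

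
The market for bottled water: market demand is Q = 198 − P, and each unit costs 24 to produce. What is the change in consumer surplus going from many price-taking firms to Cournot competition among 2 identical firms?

CS falls by 8410

Inverting demand: P = 198 − Q.
Under competition P = MC = 24, so Q = (198 − 24)/1 = 174.
CS = ½·(198 − 24)·174 = 15138.
With 2 symmetric Cournot firms, each firm's FOC gives 198 − 3q = 24, so q = 58, Q = 2·58 = 116, and P = 82.
CS = ½·(198 − 82)·116 = 6728.
Change in consumer surplus: 6728 − 15138 = −8410.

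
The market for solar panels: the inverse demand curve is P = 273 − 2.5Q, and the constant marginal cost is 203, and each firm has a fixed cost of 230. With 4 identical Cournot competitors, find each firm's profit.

In a 4-firm Cournot equilibrium, symmetry and the first-order condition give q = (273 − 203)/(12.5) = 5.6. So Q = 22.4 and P = 217.
Each firm's profit = (217 − 203)·5.6 − 230 = −151.6.

π_i = −151.6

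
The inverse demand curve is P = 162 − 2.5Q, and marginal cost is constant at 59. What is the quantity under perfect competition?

Perfect competition: P = MC = 59, so 162 − 2.5Q = 59 and Q = 41.2.

Q = 41.2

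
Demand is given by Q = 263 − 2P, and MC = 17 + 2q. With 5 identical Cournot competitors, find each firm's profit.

Inverting demand: P = 131.5 − 0.5Q.
In a 5-firm Cournot equilibrium, symmetry and the first-order condition give q = (131.5 − 17)/(5) = 22.9. So Q = 114.5 and P = 74.25.
Each firm's profit = 74.25·22.9 − (17·22.9 + ½·2·22.9²) = 786.615.

π_i = 786.615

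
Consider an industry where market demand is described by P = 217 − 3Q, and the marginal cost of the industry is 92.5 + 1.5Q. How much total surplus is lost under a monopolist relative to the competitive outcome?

Under competition P = MC: 217 − 3Q = 92.5 + 1.5Q ⇒ Q = 83/3, P = 134.
Monopoly sets MR = MC: 217 − 6Q = 92.5 + 1.5Q ⇒ Q = 16.6, P = 217 − 3·16.6 = 167.2.
CS = ½·(217 − 134)·83/3 = 6889/6; PS = (134·83/3 − 92.5·83/3 − ½·1.5·(83/3)²) = 6889/12; TS = 1722.25.
CS = ½·(217 − 167.2)·16.6 = 413.34; PS = (167.2·16.6 − 92.5·16.6 − ½·1.5·16.6²) = 1033.35; TS = 1446.69.
DWL = 1722.25 − 1446.69 = 275.56.

DWL = 275.56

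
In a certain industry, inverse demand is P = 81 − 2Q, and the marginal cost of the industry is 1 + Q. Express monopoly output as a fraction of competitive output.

Q_m/Q_c = 0.6

The monopolist equates marginal revenue to marginal cost: 81 − 4Q = 1 + Q, so Q = 16. From demand, P = 49.
Competitive equilibrium sets price equal to marginal cost: 81 − 2Q = 1 + Q, so Q = 80/3 and P = 83/3.
Ratio Q_m/Q_c = 16/(80/3) = 0.6.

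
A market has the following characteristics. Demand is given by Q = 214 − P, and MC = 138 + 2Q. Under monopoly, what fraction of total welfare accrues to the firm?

Inverting demand: P = 214 − Q.
Monopoly sets MR = MC: 214 − 2Q = 138 + 2Q ⇒ Q = 19, P = 214 − 19 = 195.
CS = ½·(214 − 195)·19 = 180.5.
PS = P·Q − VC(Q) = 195·19 − (138·19 + ½·2·19²) = 722.
Share captured = PS/TS = 722/902.5 = 0.8.

PS/TS = 0.8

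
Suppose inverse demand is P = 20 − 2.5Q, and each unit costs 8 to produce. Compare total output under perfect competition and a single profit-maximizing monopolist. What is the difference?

Q falls by 2.4

Competitive firms price at marginal cost: P = 8, giving Q = 4.8.
Monopoly sets MR = MC: 20 − 5Q = 8 ⇒ Q = 2.4, P = 20 − 2.5·2.4 = 14.
Change in total output: 2.4 − 4.8 = −2.4.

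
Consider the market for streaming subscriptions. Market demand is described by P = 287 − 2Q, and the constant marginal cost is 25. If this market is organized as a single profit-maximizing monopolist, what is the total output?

Q = 65.5

The monopolist equates marginal revenue to marginal cost: 287 − 4Q = 25, so Q = 65.5. From demand, P = 156.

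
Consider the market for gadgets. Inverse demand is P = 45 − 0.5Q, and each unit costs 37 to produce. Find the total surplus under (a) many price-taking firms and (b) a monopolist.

Competitive firms price at marginal cost: P = 37, giving Q = 16.
CS = ½·(45 − 37)·16 = 64; PS = (37 − 37)·16 = 0; TS = 64.
A monopolist chooses Q where MR = MC. MR = 45 − Q; setting this equal to 37 gives Q = 8 and P = 41.
CS = ½·(45 − 41)·8 = 16; PS = (41 − 37)·8 = 32; TS = 48.

Competition: TS = 64; Monopoly: TS = 48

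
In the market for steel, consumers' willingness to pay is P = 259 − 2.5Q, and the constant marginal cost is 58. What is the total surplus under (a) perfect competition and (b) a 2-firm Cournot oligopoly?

Under competition P = MC = 58, so Q = (259 − 58)/2.5 = 80.4.
CS = ½·(259 − 58)·80.4 = 8080.2; PS = (58 − 58)·80.4 = 0; TS = 8080.2.
In a 2-firm Cournot equilibrium, symmetry and the first-order condition give q = (259 − 58)/(7.5) = 26.8. So Q = 53.6 and P = 125.
CS = ½·(259 − 125)·53.6 = 3591.2; PS = (125 − 58)·53.6 = 3591.2; TS = 7182.4.

Competition: TS = 8080.2; Cournot: TS = 7182.4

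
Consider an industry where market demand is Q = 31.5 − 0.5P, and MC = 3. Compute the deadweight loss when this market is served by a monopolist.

Inverting demand: P = 63 − 2Q.
Under competition P = MC = 3, so Q = (63 − 3)/2 = 30.
A monopolist chooses Q where MR = MC. MR = 63 − 4Q; setting this equal to 3 gives Q = 15 and P = 33.
DWL is the triangle between Q = 15 and Q = 30: ½·(30 − 15)·(33 − 3) = 225.

DWL = 225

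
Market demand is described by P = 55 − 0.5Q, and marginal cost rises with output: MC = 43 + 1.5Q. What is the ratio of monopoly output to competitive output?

Monopoly sets MR = MC: 55 − Q = 43 + 1.5Q ⇒ Q = 4.8, P = 55 − 0.5·4.8 = 52.6.
Competitive equilibrium sets price equal to marginal cost: 55 − 0.5Q = 43 + 1.5Q, so Q = 6 and P = 52.
Ratio Q_m/Q_c = 4.8/6 = 0.8.

Q_m/Q_c = 0.8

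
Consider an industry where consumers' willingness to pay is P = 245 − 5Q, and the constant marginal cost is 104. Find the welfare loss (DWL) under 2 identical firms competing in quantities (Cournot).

Under competition P = MC = 104, so Q = (245 − 104)/5 = 28.2.
With 2 symmetric Cournot firms, each firm's FOC gives 245 − 15q = 104, so q = 9.4, Q = 2·9.4 = 18.8, and P = 151.
DWL is the triangle between Q = 18.8 and Q = 28.2: ½·(28.2 − 18.8)·(151 − 104) = 220.9.

DWL = 220.9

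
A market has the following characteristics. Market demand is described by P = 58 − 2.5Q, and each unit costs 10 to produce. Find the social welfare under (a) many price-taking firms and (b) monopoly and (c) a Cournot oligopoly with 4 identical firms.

Under competition P = MC = 10, so Q = (58 − 10)/2.5 = 19.2.
CS = ½·(58 − 10)·19.2 = 460.8; PS = (10 − 10)·19.2 = 0; TS = 460.8.
The monopolist equates marginal revenue to marginal cost: 58 − 5Q = 10, so Q = 9.6. From demand, P = 34.
CS = ½·(58 − 34)·9.6 = 115.2; PS = (34 − 10)·9.6 = 230.4; TS = 345.6.
In a 4-firm Cournot equilibrium, symmetry and the first-order condition give q = (58 − 10)/(12.5) = 3.84. So Q = 15.36 and P = 19.6.
CS = ½·(58 − 19.6)·15.36 = 294.912; PS = (19.6 − 10)·15.36 = 147.456; TS = 442.368.

Competition: TS = 460.8; Monopoly: TS = 345.6; Cournot: TS = 442.368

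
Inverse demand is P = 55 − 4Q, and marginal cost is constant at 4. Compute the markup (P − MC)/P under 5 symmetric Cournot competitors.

Lerner index = 0.68

In a 5-firm Cournot equilibrium, symmetry and the first-order condition give q = (55 − 4)/(24) = 2.125. So Q = 10.625 and P = 12.5.
Lerner index = (P − MC)/P = (12.5 − 4)/12.5 = 0.68.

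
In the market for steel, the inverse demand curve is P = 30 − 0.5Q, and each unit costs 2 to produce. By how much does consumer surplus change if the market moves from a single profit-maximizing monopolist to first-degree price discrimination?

A monopolist chooses Q where MR = MC. MR = 30 − Q; setting this equal to 2 gives Q = 28 and P = 16.
CS = ½·(30 − 16)·28 = 196.
With perfect price discrimination, output is the efficient level Q = 56 (where demand meets MC), but every buyer pays their willingness to pay: CS = 0 and PS = total surplus.
CS = 0.
Change in consumer surplus: 0 − 196 = −196.

CS falls by 196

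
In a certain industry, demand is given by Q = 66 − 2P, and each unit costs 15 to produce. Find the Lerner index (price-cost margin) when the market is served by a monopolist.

Inverting demand: P = 33 − 0.5Q.
The monopolist equates marginal revenue to marginal cost: 33 − Q = 15, so Q = 18. From demand, P = 24.
Lerner index = (P − MC)/P = (24 − 15)/24 = 0.375.

Lerner index = 0.375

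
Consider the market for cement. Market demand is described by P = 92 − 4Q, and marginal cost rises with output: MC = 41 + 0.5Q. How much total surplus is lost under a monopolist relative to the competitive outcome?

Under competition P = MC: 92 − 4Q = 41 + 0.5Q ⇒ Q = 34/3, P = 140/3.
A monopolist chooses Q where MR = MC. MR = 92 − 8Q; setting this equal to 41 + 0.5Q gives Q = 6 and P = 68.
CS = ½·(92 − 140/3)·34/3 = 2312/9; PS = (140/3·34/3 − 41·34/3 − ½·0.5·(34/3)²) = 289/9; TS = 289.
CS = ½·(92 − 68)·6 = 72; PS = (68·6 − 41·6 − ½·0.5·6²) = 153; TS = 225.
DWL = 289 − 225 = 64.

DWL = 64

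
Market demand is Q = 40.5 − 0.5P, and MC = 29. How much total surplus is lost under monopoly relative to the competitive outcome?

DWL = 169

Inverting demand: P = 81 − 2Q.
Competitive firms price at marginal cost: P = 29, giving Q = 26.
Monopoly sets MR = MC: 81 − 4Q = 29 ⇒ Q = 13, P = 81 − 2·13 = 55.
DWL is the triangle between Q = 13 and Q = 26: ½·(26 − 13)·(55 − 29) = 169.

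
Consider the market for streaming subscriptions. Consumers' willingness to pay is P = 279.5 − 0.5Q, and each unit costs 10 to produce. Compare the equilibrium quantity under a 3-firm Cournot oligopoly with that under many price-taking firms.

In a 3-firm Cournot equilibrium, symmetry and the first-order condition give q = (279.5 − 10)/(2) = 134.75. So Q = 404.25 and P = 77.375.
Perfect competition: P = MC = 10, so 279.5 − 0.5Q = 10 and Q = 539.

Cournot: Q = 404.25; Competition: Q = 539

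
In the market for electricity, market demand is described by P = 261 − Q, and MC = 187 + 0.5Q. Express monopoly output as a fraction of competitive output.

A monopolist chooses Q where MR = MC. MR = 261 − 2Q; setting this equal to 187 + 0.5Q gives Q = 29.6 and P = 231.4.
Under competition P = MC: 261 − Q = 187 + 0.5Q ⇒ Q = 148/3, P = 635/3.
Ratio Q_m/Q_c = 29.6/(148/3) = 0.6.

Q_m/Q_c = 0.6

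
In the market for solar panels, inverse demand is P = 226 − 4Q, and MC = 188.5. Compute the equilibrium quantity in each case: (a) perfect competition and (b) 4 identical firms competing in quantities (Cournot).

Competition: Q = 9.375; Cournot: Q = 7.5

Under competition P = MC = 188.5, so Q = (226 − 188.5)/4 = 9.375.
Cournot with 4 identical firms: the symmetric best-response condition is 226 − 20q = 188.5. Each firm produces q = 1.875, total output Q = 7.5, price P = 196.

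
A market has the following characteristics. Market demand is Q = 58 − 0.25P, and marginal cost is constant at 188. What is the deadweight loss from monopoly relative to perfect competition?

DWL = 60.5

Inverting demand: P = 232 − 4Q.
Under competition P = MC = 188, so Q = (232 − 188)/4 = 11.
Monopoly sets MR = MC: 232 − 8Q = 188 ⇒ Q = 5.5, P = 232 − 4·5.5 = 210.
DWL is the triangle between Q = 5.5 and Q = 11: ½·(11 − 5.5)·(210 − 188) = 60.5.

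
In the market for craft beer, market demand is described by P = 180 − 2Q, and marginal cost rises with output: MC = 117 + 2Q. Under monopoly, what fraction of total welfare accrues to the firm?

PS/TS = 0.75

A monopolist chooses Q where MR = MC. MR = 180 − 4Q; setting this equal to 117 + 2Q gives Q = 10.5 and P = 159.
CS = ½·(180 − 159)·10.5 = 110.25.
PS = P·Q − VC(Q) = 159·10.5 − (117·10.5 + ½·2·10.5²) = 330.75.
Share captured = PS/TS = 330.75/441 = 0.75.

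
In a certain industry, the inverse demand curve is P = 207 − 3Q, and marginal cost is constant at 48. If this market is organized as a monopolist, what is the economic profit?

Profit = 2106.75

A monopolist chooses Q where MR = MC. MR = 207 − 6Q; setting this equal to 48 gives Q = 26.5 and P = 127.5.
Profit = (127.5 − 48)·26.5 = 2106.75.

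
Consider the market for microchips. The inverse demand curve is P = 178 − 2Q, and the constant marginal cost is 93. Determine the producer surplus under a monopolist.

The monopolist equates marginal revenue to marginal cost: 178 − 4Q = 93, so Q = 21.25. From demand, P = 135.5.
PS = (135.5 − 93)·21.25 = 903.125.

PS = 903.125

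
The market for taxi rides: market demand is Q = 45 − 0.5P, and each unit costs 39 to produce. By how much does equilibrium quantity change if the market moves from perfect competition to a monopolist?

Q falls by 12.75

Inverting demand: P = 90 − 2Q.
Under competition P = MC = 39, so Q = (90 − 39)/2 = 25.5.
Monopoly sets MR = MC: 90 − 4Q = 39 ⇒ Q = 12.75, P = 90 − 2·12.75 = 64.5.
Change in equilibrium quantity: 12.75 − 25.5 = −12.75.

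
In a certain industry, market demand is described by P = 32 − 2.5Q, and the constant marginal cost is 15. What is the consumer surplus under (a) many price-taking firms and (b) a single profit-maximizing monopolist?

Competition: CS = 57.8; Monopoly: CS = 14.45

Perfect competition: P = MC = 15, so 32 − 2.5Q = 15 and Q = 6.8.
CS = ½·(32 − 15)·6.8 = 57.8.
A monopolist chooses Q where MR = MC. MR = 32 − 5Q; setting this equal to 15 gives Q = 3.4 and P = 23.5.
CS = ½·(32 − 23.5)·3.4 = 14.45.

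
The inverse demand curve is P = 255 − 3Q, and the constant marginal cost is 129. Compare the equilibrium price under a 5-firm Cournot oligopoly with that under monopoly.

Cournot with 5 identical firms: the symmetric best-response condition is 255 − 18q = 129. Each firm produces q = 7, total output Q = 35, price P = 150.
Monopoly sets MR = MC: 255 − 6Q = 129 ⇒ Q = 21, P = 255 − 3·21 = 192.

Cournot: P = 150; Monopoly: P = 192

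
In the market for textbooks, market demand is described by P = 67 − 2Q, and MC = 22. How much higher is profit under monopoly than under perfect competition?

Profit rises by 253.125

Competitive firms price at marginal cost: P = 22, giving Q = 22.5.
Profit = (22 − 22)·22.5 = 0.
Monopoly sets MR = MC: 67 − 4Q = 22 ⇒ Q = 11.25, P = 67 − 2·11.25 = 44.5.
Profit = (44.5 − 22)·11.25 = 253.125.
Change in profit: 253.125 − 0 = 253.125.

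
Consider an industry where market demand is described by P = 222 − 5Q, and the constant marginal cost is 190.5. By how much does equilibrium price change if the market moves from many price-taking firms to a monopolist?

Competitive firms price at marginal cost: P = 190.5, giving Q = 6.3.
The monopolist equates marginal revenue to marginal cost: 222 − 10Q = 190.5, so Q = 3.15. From demand, P = 206.25.
Change in equilibrium price: 206.25 − 190.5 = 15.75.

Equilibrium price rises by 15.75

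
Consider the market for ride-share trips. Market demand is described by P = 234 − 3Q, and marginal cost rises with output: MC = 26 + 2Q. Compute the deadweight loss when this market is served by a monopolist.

Under competition P = MC: 234 − 3Q = 26 + 2Q ⇒ Q = 41.6, P = 109.2.
The monopolist equates marginal revenue to marginal cost: 234 − 6Q = 26 + 2Q, so Q = 26. From demand, P = 156.
CS = ½·(234 − 109.2)·41.6 = 2595.84; PS = (109.2·41.6 − 26·41.6 − ½·2·41.6²) = 1730.56; TS = 4326.4.
CS = ½·(234 − 156)·26 = 1014; PS = (156·26 − 26·26 − ½·2·26²) = 2704; TS = 3718.
DWL = 4326.4 − 3718 = 608.4.

DWL = 608.4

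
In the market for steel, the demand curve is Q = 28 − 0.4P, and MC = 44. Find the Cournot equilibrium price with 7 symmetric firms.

P = 47.25

Inverting demand: P = 70 − 2.5Q.
In a 7-firm Cournot equilibrium, symmetry and the first-order condition give q = (70 − 44)/(20) = 1.3. So Q = 9.1 and P = 47.25.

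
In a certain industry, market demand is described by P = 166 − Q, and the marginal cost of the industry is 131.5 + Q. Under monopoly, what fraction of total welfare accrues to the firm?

Monopoly sets MR = MC: 166 − 2Q = 131.5 + Q ⇒ Q = 11.5, P = 166 − 11.5 = 154.5.
CS = ½·(166 − 154.5)·11.5 = 66.125.
PS = P·Q − VC(Q) = 154.5·11.5 − (131.5·11.5 + ½·1·11.5²) = 198.375.
Share captured = PS/TS = 198.375/264.5 = 0.75.

PS/TS = 0.75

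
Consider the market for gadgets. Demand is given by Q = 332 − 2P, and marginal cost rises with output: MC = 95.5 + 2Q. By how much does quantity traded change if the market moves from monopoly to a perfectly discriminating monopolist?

Inverting demand: P = 166 − 0.5Q.
The monopolist equates marginal revenue to marginal cost: 166 − Q = 95.5 + 2Q, so Q = 23.5. From demand, P = 154.25.
Under first-degree price discrimination the firm charges each unit its demand price and produces up to where P = MC, i.e. Q = 28.2. Consumer surplus is zero; producer surplus equals total surplus.
Change in quantity traded: 28.2 − 23.5 = 4.7.

Quantity traded rises by 4.7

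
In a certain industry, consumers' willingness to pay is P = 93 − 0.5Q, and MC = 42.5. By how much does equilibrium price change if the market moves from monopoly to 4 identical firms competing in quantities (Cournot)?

The monopolist equates marginal revenue to marginal cost: 93 − Q = 42.5, so Q = 50.5. From demand, P = 67.75.
Cournot with 4 identical firms: the symmetric best-response condition is 93 − 2.5q = 42.5. Each firm produces q = 20.2, total output Q = 80.8, price P = 52.6.
Change in equilibrium price: 52.6 − 67.75 = −15.15.

Equilibrium price falls by 15.15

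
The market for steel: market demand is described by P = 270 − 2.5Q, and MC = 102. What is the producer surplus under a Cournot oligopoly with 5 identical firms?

PS = 1568

Cournot with 5 identical firms: the symmetric best-response condition is 270 − 15q = 102. Each firm produces q = 11.2, total output Q = 56, price P = 130.
PS = (130 − 102)·56 = 1568.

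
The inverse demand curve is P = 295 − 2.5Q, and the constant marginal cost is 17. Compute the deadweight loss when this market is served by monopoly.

DWL = 3864.2

Competitive firms price at marginal cost: P = 17, giving Q = 111.2.
A monopolist chooses Q where MR = MC. MR = 295 − 5Q; setting this equal to 17 gives Q = 55.6 and P = 156.
DWL is the triangle between Q = 55.6 and Q = 111.2: ½·(111.2 − 55.6)·(156 − 17) = 3864.2.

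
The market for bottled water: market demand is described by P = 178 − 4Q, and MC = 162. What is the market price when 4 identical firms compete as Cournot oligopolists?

Cournot with 4 identical firms: the symmetric best-response condition is 178 − 20q = 162. Each firm produces q = 0.8, total output Q = 3.2, price P = 165.2.

P = 165.2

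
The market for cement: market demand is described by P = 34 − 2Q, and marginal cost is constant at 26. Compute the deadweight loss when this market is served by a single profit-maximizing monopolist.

Competitive firms price at marginal cost: P = 26, giving Q = 4.
A monopolist chooses Q where MR = MC. MR = 34 − 4Q; setting this equal to 26 gives Q = 2 and P = 30.
DWL is the triangle between Q = 2 and Q = 4: ½·(4 − 2)·(30 − 26) = 4.

DWL = 4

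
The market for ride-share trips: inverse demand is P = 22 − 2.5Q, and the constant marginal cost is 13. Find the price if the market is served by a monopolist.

Monopoly sets MR = MC: 22 − 5Q = 13 ⇒ Q = 1.8, P = 22 − 2.5·1.8 = 17.5.

P = 17.5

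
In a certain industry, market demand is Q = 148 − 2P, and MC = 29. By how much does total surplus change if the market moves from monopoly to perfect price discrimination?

TS rises by 506.25

Inverting demand: P = 74 − 0.5Q.
The monopolist equates marginal revenue to marginal cost: 74 − Q = 29, so Q = 45. From demand, P = 51.5.
CS = ½·(74 − 51.5)·45 = 506.25; PS = (51.5 − 29)·45 = 1012.5; TS = 1518.75.
A perfectly discriminating monopolist sells every unit with P(Q) ≥ MC(Q), so output equals the competitive quantity Q = 90. Each buyer pays their reservation price, so CS = 0 and the firm captures all surplus.
TS = 2025 (equal to competitive TS).
Change in total surplus: 2025 − 1518.75 = 506.25.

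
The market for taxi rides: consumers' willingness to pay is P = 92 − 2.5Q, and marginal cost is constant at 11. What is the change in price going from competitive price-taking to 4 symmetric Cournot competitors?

Perfect competition: P = MC = 11, so 92 − 2.5Q = 11 and Q = 32.4.
Cournot with 4 identical firms: the symmetric best-response condition is 92 − 12.5q = 11. Each firm produces q = 6.48, total output Q = 25.92, price P = 27.2.
Change in price: 27.2 − 11 = 16.2.

Price rises by 16.2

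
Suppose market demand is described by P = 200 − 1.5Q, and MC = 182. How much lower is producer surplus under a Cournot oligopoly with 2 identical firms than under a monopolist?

Monopoly sets MR = MC: 200 − 3Q = 182 ⇒ Q = 6, P = 200 − 1.5·6 = 191.
PS = (191 − 182)·6 = 54.
In a 2-firm Cournot equilibrium, symmetry and the first-order condition give q = (200 − 182)/(4.5) = 4. So Q = 8 and P = 188.
PS = (188 − 182)·8 = 48.
Change in producer surplus: 48 − 54 = −6.

Producer surplus falls by 6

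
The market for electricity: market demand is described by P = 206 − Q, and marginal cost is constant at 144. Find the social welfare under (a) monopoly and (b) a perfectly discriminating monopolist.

A monopolist chooses Q where MR = MC. MR = 206 − 2Q; setting this equal to 144 gives Q = 31 and P = 175.
CS = ½·(206 − 175)·31 = 480.5; PS = (175 − 144)·31 = 961; TS = 1441.5.
With perfect price discrimination, output is the efficient level Q = 62 (where demand meets MC), but every buyer pays their willingness to pay: CS = 0 and PS = total surplus.
TS = 1922 (equal to competitive TS).

Monopoly: TS = 1441.5; Perfect PD: TS = 1922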